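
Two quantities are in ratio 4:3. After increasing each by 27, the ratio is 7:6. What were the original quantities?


Let A = 4k, B = 3k.
(4k + 27) / (3k + 27) = 7/6
Cross-multiply: 6(4k + 27) = 7(3k + 27)
24k + 162 = 21k + 189
24k - 21k = 189 - 162
3k = 27
k = 27/3 = 9
A = 4×9 = 36, B = 3×9 = 27
= A = 36, B = 27

A = 36, B = 27


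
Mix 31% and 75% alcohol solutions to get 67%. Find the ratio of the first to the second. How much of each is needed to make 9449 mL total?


Let x parts of 31% mix with y parts of 75%.
31x + 75y = 67(x + y)
31x + 75y = 67x + 67y
x(31 - 67) = y(67 - 75)
x/y = (75 - 67)/(67 - 31) = 8/36
Simplify: 2:9
Total parts = 11; one part = 9449/11 = 859.00 mL
31% solution: 2×859.00 = 1718.00 mL
75% solution: 9×859.00 = 7731.00 mL
= ratio 2:9; 1718.00 mL and 7731.00 mL

ratio 2:9; 1718.00 mL and 7731.00 mL


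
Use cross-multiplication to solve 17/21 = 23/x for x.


Cross multiply: 17 × x = 21 × 23
17x = 483
x = 483 / 17
= 28.41

28.41


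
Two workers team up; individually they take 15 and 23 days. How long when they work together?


Rate of A = 1/15 per day
Rate of B = 1/23 per day
Combined rate = 1/15 + 1/23 = 38/345 ≈ 0.1101 per day
Days = 1 / combined rate = 345/38
≈ 9.08 days

9.08 days


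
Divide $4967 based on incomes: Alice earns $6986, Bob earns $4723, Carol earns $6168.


Total income = 6986 + 4723 + 6168 = $17877
Alice: $4967 × 6986/17877 = $1941.01
Bob: $4967 × 4723/17877 = $1312.25
Carol: $4967 × 6168/17877 = $1713.74
= Alice: $1941.01, Bob: $1312.25, Carol: $1713.74

Alice: $1941.01, Bob: $1312.25, Carol: $1713.74


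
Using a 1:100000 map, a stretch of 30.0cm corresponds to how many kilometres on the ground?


Real distance = map distance × scale
= 30.0cm × 100000
= 3000000 cm = 30000.0 m
= 30.000 km

30.000 km


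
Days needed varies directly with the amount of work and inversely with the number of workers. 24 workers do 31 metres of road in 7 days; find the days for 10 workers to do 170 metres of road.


Days ∝ work / workers, so d₂ = d₁ × (m₁/m₂) × (w₂/w₁)
Workers factor (inverse): 24/10 = 2.4000
Work factor (direct): 170/31 ≈ 5.4839
d₂ = 7 × 24/10 × 170/31 = (7 × 24 × 170) / (10 × 31) = 28560/310
≈ 92.13 days

92.13 days


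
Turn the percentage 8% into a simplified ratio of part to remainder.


8% means 8 parts out of 100; remainder = 92
Part : remainder = 8:92
GCD = 4
= 2:23

2:23


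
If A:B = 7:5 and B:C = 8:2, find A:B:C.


Match B: multiply A:B by 8 → 56:40
Multiply B:C by 5 → 40:10
Combined: 56:40:10
GCD = 2
= 28:20:5

28:20:5


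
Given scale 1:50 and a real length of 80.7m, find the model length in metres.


Model size = real / scale
= 80.7 / 50
= 1.6140 m

1.6140 m


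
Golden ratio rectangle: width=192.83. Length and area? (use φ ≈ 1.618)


φ = (1 + √5) / 2 ≈ 1.618
Length = width × φ = 192.83 × 1.618 = 311.99894
≈ 312.00
Area = width × length = 192.83 × 311.99894 = 60162.7556002 ≈ 60162.76
= Length: 312.00, Area: 60162.76

Length: 312.00, Area: 60162.76


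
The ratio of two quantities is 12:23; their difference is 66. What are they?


Let A = 12k, B = 23k.
23k - 12k = 66
11k = 66 → k = 66/11 = 6
A = 12×6 = 72, B = 23×6 = 138
= A = 72, B = 138

A = 72, B = 138


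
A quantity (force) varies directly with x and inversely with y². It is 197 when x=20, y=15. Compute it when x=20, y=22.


z = k·x/y²
Solve for k using the known point: k = z·y²/x = 197×225/20 = 44325/20 = 2216.2500
Now evaluate at x=20, y=22:
z = k × 20 / 484 = (44325 × 20) / (20 × 484) = 886500/9680
≈ 91.5806

91.5806


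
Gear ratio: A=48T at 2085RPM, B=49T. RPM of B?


Gear ratio = 48:49 = 48:49
RPM_B = RPM_A × (teeth_A / teeth_B)
= 2085 × (48/49)
= 2042.4 RPM

2042.4 RPM


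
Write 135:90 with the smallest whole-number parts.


GCD(135, 90) = 45
135/45 : 90/45
= 3:2

3:2


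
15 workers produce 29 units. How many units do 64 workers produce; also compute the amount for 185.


Direct proportion: y/x = constant
k = 29/15 ≈ 1.9333
y at x=64: k × 64 = 29 × 64 / 15 = 1856/15 ≈ 123.73
y at x=185: k × 185 = 29 × 185 / 15 = 5365/15 ≈ 357.67
= 123.73 and 357.67

123.73 and 357.67


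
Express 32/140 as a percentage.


Percentage = (part / whole) × 100
= (32 / 140) × 100
≈ 22.86%

22.86%


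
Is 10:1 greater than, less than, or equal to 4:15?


10/1 = 10.0000
4/15 = 0.2667
10.0000 > 0.2667, so 10:1 is greater
= greater than

greater than


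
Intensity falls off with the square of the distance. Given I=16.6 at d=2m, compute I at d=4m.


I₁d₁² = I₂d₂²
I₂ = I₁ × (d₁/d₂)²
= 16.6 × (2/4)²
= 16.6 × 4/16
= 66.4/16
= 4.1500

4.1500


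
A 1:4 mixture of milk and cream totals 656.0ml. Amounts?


Total parts = 1 + 4 = 5
milk: 656.0 × 1/5 = 131.2ml
cream: 656.0 × 4/5 = 524.8ml
= 131.2ml and 524.8ml

131.2ml and 524.8ml


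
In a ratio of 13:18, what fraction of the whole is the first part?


Total parts = 13 + 18 = 31
First part: 13/31 = 13/31
= 13/31

13/31


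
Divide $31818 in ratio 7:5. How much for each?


Total parts = 7 + 5 = 12
Part 1: 31818 × 7/12 = 18560.50
Part 2: 31818 × 5/12 = 13257.50
= Part 1: $18560.50, Part 2: $13257.50

Part 1: $18560.50, Part 2: $13257.50


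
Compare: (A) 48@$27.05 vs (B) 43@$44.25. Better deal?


Deal A: $27.05/48 = $0.5635/unit
Deal B: $44.25/43 = $1.0291/unit
A is cheaper per unit
= Deal A

Deal A


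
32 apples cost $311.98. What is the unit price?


Unit rate = total / quantity
= 311.98 / 32
= $9.75 per unit

$9.75 per unit


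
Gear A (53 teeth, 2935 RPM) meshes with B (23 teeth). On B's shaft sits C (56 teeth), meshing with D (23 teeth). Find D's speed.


Stage 1: RPM_B = RPM_A × t_A/t_B = 2935 × 53/23 = 155555/23 ≈ 6763.26
B and C share a shaft → RPM_C = RPM_B
Stage 2: RPM_D = RPM_C × t_C/t_D = RPM_A × (t_A×t_C)/(t_B×t_D)
Overall ratio = (53×56)/(23×23) = 2968/529
RPM_D = 2935 × 2968/529 = 8711080/529
≈ 16467.07 RPM

16467.07 RPM


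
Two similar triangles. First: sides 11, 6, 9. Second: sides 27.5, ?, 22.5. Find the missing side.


Scale factor = 27.5/11 = 2.5
Missing side = 6 × 2.5
= 15.0

15.0


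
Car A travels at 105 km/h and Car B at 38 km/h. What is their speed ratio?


Ratio = 105:38
GCD = 1
Simplified = 105:38
Time ratio (same distance) = 38:105
Speed ratio = 105:38

105:38


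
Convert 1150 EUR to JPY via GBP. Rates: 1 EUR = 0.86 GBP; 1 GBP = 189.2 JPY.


Step 1: 1150 EUR × 0.86 = 989.00 GBP
Step 2: 989.00 GBP × 189.2 = 187118.80 JPY
Implied rate EUR→JPY = 0.86 × 189.2 = 162.7120
= 187118.80 JPY

187118.80 JPY


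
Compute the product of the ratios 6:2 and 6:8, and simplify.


Compound ratio = (6×6) : (2×8)
= 36:16
GCD = 4
= 9:4

9:4


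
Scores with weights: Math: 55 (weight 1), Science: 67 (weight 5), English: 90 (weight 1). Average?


Numerator = 55×1 + 67×5 + 90×1
= 55 + 335 + 90
= 480
Total weight = 7
Weighted avg = 480/7
= 68.57

68.57


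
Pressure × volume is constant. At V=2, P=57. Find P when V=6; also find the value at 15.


Inverse proportion: x × y = constant
k = 2 × 57 = 114
At x=6: k/6 = 19.00
At x=15: k/15 = 7.60
= 19.00 and 7.60

19.00 and 7.60


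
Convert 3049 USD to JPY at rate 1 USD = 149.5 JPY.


Amount × rate = 3049 × 149.5
= 455825.50 JPY

455825.50 JPY


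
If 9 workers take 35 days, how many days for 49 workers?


Inverse proportion: x × y = constant
k = 9 × 35 = 315
y₂ = k / 49 = 315 / 49
= 6.43

6.43


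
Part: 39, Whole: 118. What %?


Percentage = (part / whole) × 100
= (39 / 118) × 100
≈ 33.05%

33.05%


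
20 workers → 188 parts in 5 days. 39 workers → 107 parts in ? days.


Days ∝ work / workers, so d₂ = d₁ × (m₁/m₂) × (w₂/w₁)
Workers factor (inverse): 20/39 ≈ 0.5128
Work factor (direct): 107/188 ≈ 0.5691
d₂ = 5 × 20/39 × 107/188 = (5 × 20 × 107) / (39 × 188) = 10700/7332
≈ 1.46 days

1.46 days


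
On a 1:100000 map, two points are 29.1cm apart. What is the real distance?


Real distance = map distance × scale
= 29.1cm × 100000
= 2910000 cm = 29100.0 m
= 29.100 km

29.100 km


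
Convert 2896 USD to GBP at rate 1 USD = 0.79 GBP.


Amount × rate = 2896 × 0.79
= 2287.84 GBP

2287.84 GBP


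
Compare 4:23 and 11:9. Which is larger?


4/23 = 0.1739
11/9 = 1.2222
0.1739 < 1.2222, so 4:23 is less
= 11:9

11:9


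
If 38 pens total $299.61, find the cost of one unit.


Unit rate = total / quantity
= 299.61 / 38
= $7.88 per unit

$7.88 per unit


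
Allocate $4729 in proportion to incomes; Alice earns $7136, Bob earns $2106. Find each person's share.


Total income = 7136 + 2106 = $9242
Alice: $4729 × 7136/9242 = $3651.39
Bob: $4729 × 2106/9242 = $1077.61
= Alice: $3651.39, Bob: $1077.61

Alice: $3651.39, Bob: $1077.61


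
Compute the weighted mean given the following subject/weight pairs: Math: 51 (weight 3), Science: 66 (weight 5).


Numerator = 51×3 + 66×5
= 153 + 330
= 483
Total weight = 8
Weighted avg = 483/8
= 60.38

60.38


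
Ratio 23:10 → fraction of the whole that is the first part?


Total parts = 23 + 10 = 33
First part: 23/33 = 23/33
= 23/33

23/33


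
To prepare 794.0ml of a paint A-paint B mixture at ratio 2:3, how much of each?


Total parts = 2 + 3 = 5
paint A: 794.0 × 2/5 = 317.6ml
paint B: 794.0 × 3/5 = 476.4ml
= 317.6ml and 476.4ml

317.6ml and 476.4ml


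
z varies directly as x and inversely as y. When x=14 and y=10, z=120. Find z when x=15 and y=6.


z = k·x/y
Solve for k using the known point: k = z·y/x = 120×10/14 = 1200/14 ≈ 85.7143
Now evaluate at x=15, y=6:
z = k × 15 / 6 = (1200 × 15) / (14 × 6) = 18000/84
≈ 214.2857

214.2857


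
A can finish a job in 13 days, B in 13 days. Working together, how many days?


Rate of A = 1/13 per day
Rate of B = 1/13 per day
Combined rate = 1/13 + 1/13 = 26/169 ≈ 0.1538 per day
Days = 1 / combined rate = 169/26
= 6.50 days

6.50 days


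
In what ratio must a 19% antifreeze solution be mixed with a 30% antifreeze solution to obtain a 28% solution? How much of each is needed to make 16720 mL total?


Let x parts of 19% mix with y parts of 30%.
19x + 30y = 28(x + y)
19x + 30y = 28x + 28y
x(19 - 28) = y(28 - 30)
x/y = (30 - 28)/(28 - 19) = 2/9
Simplify: 2:9
Total parts = 11; one part = 16720/11 = 1520.00 mL
19% solution: 2×1520.00 = 3040.00 mL
30% solution: 9×1520.00 = 13680.00 mL
= ratio 2:9; 3040.00 mL and 13680.00 mL

ratio 2:9; 3040.00 mL and 13680.00 mL


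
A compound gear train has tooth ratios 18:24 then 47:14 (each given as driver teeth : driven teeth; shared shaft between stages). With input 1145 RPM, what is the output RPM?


Stage 1: RPM_B = RPM_A × t_A/t_B = 1145 × 18/24 = 20610/24 = 858.75
B and C share a shaft → RPM_C = RPM_B
Stage 2: RPM_D = RPM_C × t_C/t_D = RPM_A × (t_A×t_C)/(t_B×t_D)
Overall ratio = (18×47)/(24×14) = 846/336
RPM_D = 1145 × 846/336 = 968670/336
≈ 2882.95 RPM

2882.95 RPM


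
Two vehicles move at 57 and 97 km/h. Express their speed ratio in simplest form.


Ratio = 57:97
GCD = 1
Simplified = 57:97
Time ratio (same distance) = 97:57
Speed ratio = 57:97

57:97


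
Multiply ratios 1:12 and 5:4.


Compound ratio = (1×5) : (12×4)
= 5:48
GCD = 1
= 5:48

5:48


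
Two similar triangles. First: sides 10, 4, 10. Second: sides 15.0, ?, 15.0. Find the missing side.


Scale factor = 15.0/10 = 1.5
Missing side = 4 × 1.5
= 6.0

6.0


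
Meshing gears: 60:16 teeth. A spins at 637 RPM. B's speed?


Gear ratio = 60:16 = 15:4
RPM_B = RPM_A × (teeth_A / teeth_B)
= 637 × (60/16)
= 2388.8 RPM

2388.8 RPM


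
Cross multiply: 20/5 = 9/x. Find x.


Cross multiply: 20 × x = 5 × 9
20x = 45
x = 45 / 20
= 2.25

2.25


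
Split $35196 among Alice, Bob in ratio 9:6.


Total parts = 9 + 6 = 15
Alice: 35196 × 9/15 = 21117.60
Bob: 35196 × 6/15 = 14078.40
= Alice: $21117.60, Bob: $14078.40

Alice: $21117.60, Bob: $14078.40


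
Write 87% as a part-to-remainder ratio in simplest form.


87% means 87 parts out of 100; remainder = 13
Part : remainder = 87:13
GCD = 1
= 87:13

87:13


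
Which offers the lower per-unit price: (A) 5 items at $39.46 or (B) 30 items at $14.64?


Deal A: $39.46/5 = $7.8920/unit
Deal B: $14.64/30 = $0.4880/unit
B is cheaper per unit
= Deal B

Deal B


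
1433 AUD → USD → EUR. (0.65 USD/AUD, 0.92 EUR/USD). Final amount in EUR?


Step 1: 1433 AUD × 0.65 = 931.45 USD
Step 2: 931.45 USD × 0.92 = 856.93 EUR
Implied rate AUD→EUR = 0.65 × 0.92 = 0.5980
= 856.93 EUR

856.93 EUR


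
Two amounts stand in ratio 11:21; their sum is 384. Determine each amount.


Let A = 11k, B = 21k.
11k + 21k = 384
32k = 384 → k = 384/32 = 12
A = 11×12 = 132, B = 21×12 = 252
= A = 132, B = 252

A = 132, B = 252


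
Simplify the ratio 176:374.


GCD(176, 374) = 22
176/22 : 374/22
= 8:17

8:17


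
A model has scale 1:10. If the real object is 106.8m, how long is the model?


Model size = real / scale
= 106.8 / 10
= 10.6800 m

10.6800 m


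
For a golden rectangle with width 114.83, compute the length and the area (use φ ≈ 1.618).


φ = (1 + √5) / 2 ≈ 1.618
Length = width × φ = 114.83 × 1.618 = 185.79494
≈ 185.79
Area = width × length = 114.83 × 185.79494 = 21334.8329602 ≈ 21334.83
= Length: 185.79, Area: 21334.83

Length: 185.79, Area: 21334.83


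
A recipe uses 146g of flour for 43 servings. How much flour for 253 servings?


Direct proportion: y/x = constant
k = 146/43 ≈ 3.3953
y₂ = k × 253 = 146 × 253 / 43 = 36938/43
≈ 859.02

859.02


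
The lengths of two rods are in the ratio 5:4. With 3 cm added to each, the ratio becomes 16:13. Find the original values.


Let A = 5k, B = 4k.
(5k + 3) / (4k + 3) = 16/13
Cross-multiply: 13(5k + 3) = 16(4k + 3)
65k + 39 = 64k + 48
65k - 64k = 48 - 39
1k = 9
k = 9/1 = 9
A = 5×9 = 45, B = 4×9 = 36
= A = 45, B = 36

A = 45, B = 36


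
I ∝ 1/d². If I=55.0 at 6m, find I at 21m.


I₁d₁² = I₂d₂²
I₂ = I₁ × (d₁/d₂)²
= 55.0 × (6/21)²
= 55.0 × 36/441
= 1980/441
≈ 4.4898

4.4898


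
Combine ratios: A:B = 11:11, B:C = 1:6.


Match B: multiply A:B by 1 → 11:11
Multiply B:C by 11 → 11:66
Combined: 11:11:66
GCD = 11
= 1:1:6

1:1:6


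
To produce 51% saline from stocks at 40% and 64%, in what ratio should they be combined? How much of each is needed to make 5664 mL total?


Let x parts of 40% mix with y parts of 64%.
40x + 64y = 51(x + y)
40x + 64y = 51x + 51y
x(40 - 51) = y(51 - 64)
x/y = (64 - 51)/(51 - 40) = 13/11
Simplify: 13:11
Total parts = 24; one part = 5664/24 = 236.00 mL
40% solution: 13×236.00 = 3068.00 mL
64% solution: 11×236.00 = 2596.00 mL
= ratio 13:11; 3068.00 mL and 2596.00 mL

ratio 13:11; 3068.00 mL and 2596.00 mL


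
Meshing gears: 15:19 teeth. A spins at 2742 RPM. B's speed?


Gear ratio = 15:19 = 15:19
RPM_B = RPM_A × (teeth_A / teeth_B)
= 2742 × (15/19)
= 2164.7 RPM

2164.7 RPM


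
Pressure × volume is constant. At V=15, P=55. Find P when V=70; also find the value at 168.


Inverse proportion: x × y = constant
k = 15 × 55 = 825
At x=70: k/70 = 11.79
At x=168: k/168 = 4.91
= 11.79 and 4.91

11.79 and 4.91


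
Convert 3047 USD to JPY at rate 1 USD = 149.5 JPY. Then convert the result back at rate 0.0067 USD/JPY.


Amount × rate = 3047 × 149.5 = 455526.50 JPY
Round-trip: 455526.50 × 0.0067 = 3052.03 USD
= 455526.50 JPY, then 3052.03 USD

455526.50 JPY, then 3052.03 USD


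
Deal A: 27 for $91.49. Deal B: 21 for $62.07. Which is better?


Deal A: $91.49/27 = $3.3885/unit
Deal B: $62.07/21 = $2.9557/unit
B is cheaper per unit
= Deal B

Deal B


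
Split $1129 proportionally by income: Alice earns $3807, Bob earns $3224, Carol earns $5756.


Total income = 3807 + 3224 + 5756 = $12787
Alice: $1129 × 3807/12787 = $336.13
Bob: $1129 × 3224/12787 = $284.66
Carol: $1129 × 5756/12787 = $508.21
= Alice: $336.13, Bob: $284.66, Carol: $508.21

Alice: $336.13, Bob: $284.66, Carol: $508.21


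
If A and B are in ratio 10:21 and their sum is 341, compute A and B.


Let A = 10k, B = 21k.
10k + 21k = 341
31k = 341 → k = 341/31 = 11
A = 10×11 = 110, B = 21×11 = 231
= A = 110, B = 231

A = 110, B = 231


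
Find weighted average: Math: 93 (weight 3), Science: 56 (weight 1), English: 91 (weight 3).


Numerator = 93×3 + 56×1 + 91×3
= 279 + 56 + 273
= 608
Total weight = 7
Weighted avg = 608/7
= 86.86

86.86


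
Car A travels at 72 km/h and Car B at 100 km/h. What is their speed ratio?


Ratio = 72:100
GCD = 4
Simplified = 18:25
Time ratio (same distance) = 25:18
Speed ratio = 18:25

18:25


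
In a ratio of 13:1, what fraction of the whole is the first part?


Total parts = 13 + 1 = 14
First part: 13/14 = 13/14
= 13/14

13/14


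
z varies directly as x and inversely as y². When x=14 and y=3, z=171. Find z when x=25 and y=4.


z = k·x/y²
Solve for k using the known point: k = z·y²/x = 171×9/14 = 1539/14 ≈ 109.9286
Now evaluate at x=25, y=4:
z = k × 25 / 16 = (1539 × 25) / (14 × 16) = 38475/224
≈ 171.7634

171.7634


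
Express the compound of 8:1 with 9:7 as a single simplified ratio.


Compound ratio = (8×9) : (1×7)
= 72:7
GCD = 1
= 72:7

72:7


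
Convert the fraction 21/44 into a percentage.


Percentage = (part / whole) × 100
= (21 / 44) × 100
≈ 47.73%

47.73%


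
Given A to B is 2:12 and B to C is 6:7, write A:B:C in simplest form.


Match B: multiply A:B by 6 → 12:72
Multiply B:C by 12 → 72:84
Combined: 12:72:84
GCD = 12
= 1:6:7

1:6:7


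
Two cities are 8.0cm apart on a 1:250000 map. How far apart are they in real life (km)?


Real distance = map distance × scale
= 8.0cm × 250000
= 2000000 cm = 20000.0 m
= 20.000 km

20.000 km


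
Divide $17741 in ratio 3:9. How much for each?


Total parts = 3 + 9 = 12
Part 1: 17741 × 3/12 = 4435.25
Part 2: 17741 × 9/12 = 13305.75
= Part 1: $4435.25, Part 2: $13305.75

Part 1: $4435.25, Part 2: $13305.75


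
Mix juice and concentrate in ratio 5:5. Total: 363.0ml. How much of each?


Total parts = 5 + 5 = 10
juice: 363.0 × 5/10 = 181.5ml
concentrate: 363.0 × 5/10 = 181.5ml
= 181.5ml and 181.5ml

181.5ml and 181.5ml


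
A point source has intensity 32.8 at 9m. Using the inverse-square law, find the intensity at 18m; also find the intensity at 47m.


I₁d₁² = I₂d₂²
I at 18m = 32.8 × (9/18)² = 32.8 × 81/324 = 2656.8/324 = 8.2000
I at 47m = 32.8 × (9/47)² = 32.8 × 81/2209 = 2656.8/2209 ≈ 1.2027
= 8.2000 and 1.2027

8.2000 and 1.2027


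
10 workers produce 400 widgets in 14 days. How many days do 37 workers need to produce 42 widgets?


Days ∝ work / workers, so d₂ = d₁ × (m₁/m₂) × (w₂/w₁)
Workers factor (inverse): 10/37 ≈ 0.2703
Work factor (direct): 42/400 = 0.1050
d₂ = 14 × 10/37 × 42/400 = (14 × 10 × 42) / (37 × 400) = 5880/14800
≈ 0.40 days

0.40 days


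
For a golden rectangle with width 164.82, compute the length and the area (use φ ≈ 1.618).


φ = (1 + √5) / 2 ≈ 1.618
Length = width × φ = 164.82 × 1.618 = 266.67876
≈ 266.68
Area = width × length = 164.82 × 266.67876 = 43953.9932232 ≈ 43953.99
= Length: 266.68, Area: 43953.99

Length: 266.68, Area: 43953.99


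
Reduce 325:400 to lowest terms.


GCD(325, 400) = 25
325/25 : 400/25
= 13:16

13:16


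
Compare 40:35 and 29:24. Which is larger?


40/35 = 1.1429
29/24 = 1.2083
1.1429 < 1.2083, so 40:35 is less
= 29:24

29:24


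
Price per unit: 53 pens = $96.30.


Unit rate = total / quantity
= 96.30 / 53
= $1.82 per unit

$1.82 per unit


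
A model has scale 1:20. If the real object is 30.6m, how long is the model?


Model size = real / scale
= 30.6 / 20
= 1.5300 m

1.5300 m


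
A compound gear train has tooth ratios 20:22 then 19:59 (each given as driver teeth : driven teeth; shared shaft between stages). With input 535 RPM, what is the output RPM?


Stage 1: RPM_B = RPM_A × t_A/t_B = 535 × 20/22 = 10700/22 ≈ 486.36
B and C share a shaft → RPM_C = RPM_B
Stage 2: RPM_D = RPM_C × t_C/t_D = RPM_A × (t_A×t_C)/(t_B×t_D)
Overall ratio = (20×19)/(22×59) = 380/1298
RPM_D = 535 × 380/1298 = 203300/1298
≈ 156.63 RPM

156.63 RPM


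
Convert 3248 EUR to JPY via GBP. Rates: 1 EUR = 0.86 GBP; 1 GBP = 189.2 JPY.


Step 1: 3248 EUR × 0.86 = 2793.28 GBP
Step 2: 2793.28 GBP × 189.2 = 528488.58 JPY
Implied rate EUR→JPY = 0.86 × 189.2 = 162.7120
= 528488.58 JPY

528488.58 JPY


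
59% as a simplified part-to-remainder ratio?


59% means 59 parts out of 100; remainder = 41
Part : remainder = 59:41
GCD = 1
= 59:41

59:41


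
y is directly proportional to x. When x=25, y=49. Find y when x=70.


Direct proportion: y/x = constant
k = 49/25 = 1.9600
y₂ = k × 70 = 49 × 70 / 25 = 3430/25
= 137.20

137.20


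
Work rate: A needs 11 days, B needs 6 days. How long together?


Rate of A = 1/11 per day
Rate of B = 1/6 per day
Combined rate = 1/11 + 1/6 = 17/66 ≈ 0.2576 per day
Days = 1 / combined rate = 66/17
≈ 3.88 days

3.88 days


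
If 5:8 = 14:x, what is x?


Cross multiply: 5 × x = 8 × 14
5x = 112
x = 112 / 5
= 22.40

22.40


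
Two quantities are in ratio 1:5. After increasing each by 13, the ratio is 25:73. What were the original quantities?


Let A = 1k, B = 5k.
(1k + 13) / (5k + 13) = 25/73
Cross-multiply: 73(1k + 13) = 25(5k + 13)
73k + 949 = 125k + 325
73k - 125k = 325 - 949
-52k = -624
k = -624/-52 = 12
A = 1×12 = 12, B = 5×12 = 60
= A = 12, B = 60

A = 12, B = 60


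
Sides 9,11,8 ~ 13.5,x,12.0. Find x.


Scale factor = 13.5/9 = 1.5
Missing side = 11 × 1.5
= 16.5

16.5


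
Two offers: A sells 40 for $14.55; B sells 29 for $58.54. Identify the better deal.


Deal A: $14.55/40 = $0.3638/unit
Deal B: $58.54/29 = $2.0186/unit
A is cheaper per unit
= Deal A

Deal A


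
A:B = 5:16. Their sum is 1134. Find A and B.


Let A = 5k, B = 16k.
5k + 16k = 1134
21k = 1134 → k = 1134/21 = 54
A = 5×54 = 270, B = 16×54 = 864
= A = 270, B = 864

A = 270, B = 864


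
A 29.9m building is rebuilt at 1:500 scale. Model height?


Model size = real / scale
= 29.9 / 500
= 0.0598 m

0.0598 m


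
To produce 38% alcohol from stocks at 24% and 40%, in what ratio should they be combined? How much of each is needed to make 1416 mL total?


Let x parts of 24% mix with y parts of 40%.
24x + 40y = 38(x + y)
24x + 40y = 38x + 38y
x(24 - 38) = y(38 - 40)
x/y = (40 - 38)/(38 - 24) = 2/14
Simplify: 1:7
Total parts = 8; one part = 1416/8 = 177.00 mL
24% solution: 1×177.00 = 177.00 mL
40% solution: 7×177.00 = 1239.00 mL
= ratio 1:7; 177.00 mL and 1239.00 mL

ratio 1:7; 177.00 mL and 1239.00 mL


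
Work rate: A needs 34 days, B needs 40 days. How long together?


Rate of A = 1/34 per day
Rate of B = 1/40 per day
Combined rate = 1/34 + 1/40 = 74/1360 ≈ 0.0544 per day
Days = 1 / combined rate = 1360/74
≈ 18.38 days

18.38 days


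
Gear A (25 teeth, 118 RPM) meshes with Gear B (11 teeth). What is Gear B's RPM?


Gear ratio = 25:11 = 25:11
RPM_B = RPM_A × (teeth_A / teeth_B)
= 118 × (25/11)
= 268.2 RPM

268.2 RPM


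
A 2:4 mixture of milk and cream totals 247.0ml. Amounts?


Total parts = 2 + 4 = 6
milk: 247.0 × 2/6 = 82.3ml
cream: 247.0 × 4/6 = 164.7ml
= 82.3ml and 164.7ml

82.3ml and 164.7ml


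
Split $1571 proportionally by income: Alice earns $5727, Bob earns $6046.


Total income = 5727 + 6046 = $11773
Alice: $1571 × 5727/11773 = $764.22
Bob: $1571 × 6046/11773 = $806.78
= Alice: $764.22, Bob: $806.78

Alice: $764.22, Bob: $806.78


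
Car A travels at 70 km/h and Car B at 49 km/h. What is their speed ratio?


Ratio = 70:49
GCD = 7
Simplified = 10:7
Time ratio (same distance) = 7:10
Speed ratio = 10:7

10:7


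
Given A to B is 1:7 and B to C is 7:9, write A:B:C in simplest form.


Match B: multiply A:B by 7 → 7:49
Multiply B:C by 7 → 49:63
Combined: 7:49:63
GCD = 7
= 1:7:9

1:7:9


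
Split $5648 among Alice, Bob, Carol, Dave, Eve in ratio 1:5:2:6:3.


Total parts = 1 + 5 + 2 + 6 + 3 = 17
Alice: 5648 × 1/17 = 332.24
Bob: 5648 × 5/17 = 1661.18
Carol: 5648 × 2/17 = 664.47
Dave: 5648 × 6/17 = 1993.41
Eve: 5648 × 3/17 = 996.71
= Alice: $332.24, Bob: $1661.18, Carol: $664.47, Dave: $1993.41, Eve: $996.71

Alice: $332.24, Bob: $1661.18, Carol: $664.47, Dave: $1993.41, Eve: $996.71


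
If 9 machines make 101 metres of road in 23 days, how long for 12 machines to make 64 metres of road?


Days ∝ work / workers, so d₂ = d₁ × (m₁/m₂) × (w₂/w₁)
Workers factor (inverse): 9/12 = 0.7500
Work factor (direct): 64/101 ≈ 0.6337
d₂ = 23 × 9/12 × 64/101 = (23 × 9 × 64) / (12 × 101) = 13248/1212
≈ 10.93 days

10.93 days


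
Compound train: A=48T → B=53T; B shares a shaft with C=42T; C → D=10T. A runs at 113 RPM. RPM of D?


Stage 1: RPM_B = RPM_A × t_A/t_B = 113 × 48/53 = 5424/53 ≈ 102.34
B and C share a shaft → RPM_C = RPM_B
Stage 2: RPM_D = RPM_C × t_C/t_D = RPM_A × (t_A×t_C)/(t_B×t_D)
Overall ratio = (48×42)/(53×10) = 2016/530
RPM_D = 113 × 2016/530 = 227808/530
≈ 429.83 RPM

429.83 RPM


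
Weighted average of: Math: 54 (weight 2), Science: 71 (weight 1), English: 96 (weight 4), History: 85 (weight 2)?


Numerator = 54×2 + 71×1 + 96×4 + 85×2
= 108 + 71 + 384 + 170
= 733
Total weight = 9
Weighted avg = 733/9
= 81.44

81.44


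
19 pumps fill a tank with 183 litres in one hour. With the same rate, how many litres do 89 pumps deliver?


Direct proportion: y/x = constant
k = 183/19 ≈ 9.6316
y₂ = k × 89 = 183 × 89 / 19 = 16287/19
≈ 857.21

857.21


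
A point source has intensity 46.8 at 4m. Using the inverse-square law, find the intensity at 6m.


I₁d₁² = I₂d₂²
I₂ = I₁ × (d₁/d₂)²
= 46.8 × (4/6)²
= 46.8 × 16/36
= 748.8/36
= 20.8000

20.8000


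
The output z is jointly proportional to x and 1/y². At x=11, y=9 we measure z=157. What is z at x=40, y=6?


z = k·x/y²
Solve for k using the known point: k = z·y²/x = 157×81/11 = 12717/11 ≈ 1156.0909
Now evaluate at x=40, y=6:
z = k × 40 / 36 = (12717 × 40) / (11 × 36) = 508680/396
≈ 1284.5455

1284.5455


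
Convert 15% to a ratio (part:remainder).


15% means 15 parts out of 100; remainder = 85
Part : remainder = 15:85
GCD = 5
= 3:17

3:17


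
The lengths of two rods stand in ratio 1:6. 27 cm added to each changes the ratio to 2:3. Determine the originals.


Let A = 1k, B = 6k.
(1k + 27) / (6k + 27) = 2/3
Cross-multiply: 3(1k + 27) = 2(6k + 27)
3k + 81 = 12k + 54
3k - 12k = 54 - 81
-9k = -27
k = -27/-9 = 3
A = 1×3 = 3, B = 6×3 = 18
= A = 3, B = 18

A = 3, B = 18


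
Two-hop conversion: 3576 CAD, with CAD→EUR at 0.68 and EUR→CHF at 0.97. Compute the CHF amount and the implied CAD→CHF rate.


Step 1: 3576 CAD × 0.68 = 2431.68 EUR
Step 2: 2431.68 EUR × 0.97 = 2358.73 CHF
Implied rate CAD→CHF = 0.68 × 0.97 = 0.6596
= 2358.73 CHF; implied rate 0.6596 CHF/CAD

2358.73 CHF; implied rate 0.6596 CHF/CAD


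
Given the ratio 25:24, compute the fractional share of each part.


Total parts = 25 + 24 = 49
First part: 25/49 = 25/49
Second part: 24/49 = 24/49
= 25/49 and 24/49

25/49 and 24/49


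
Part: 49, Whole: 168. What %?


Percentage = (part / whole) × 100
= (49 / 168) × 100
≈ 29.17%

29.17%


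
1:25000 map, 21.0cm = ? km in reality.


Real distance = map distance × scale
= 21.0cm × 25000
= 525000 cm = 5250.0 m
= 5.250 km

5.250 km


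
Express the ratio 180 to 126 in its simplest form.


GCD(180, 126) = 18
180/18 : 126/18
= 10:7

10:7


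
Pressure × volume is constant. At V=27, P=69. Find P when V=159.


Inverse proportion: x × y = constant
k = 27 × 69 = 1863
y₂ = k / 159 = 1863 / 159
= 11.72

11.72


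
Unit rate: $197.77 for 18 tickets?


Unit rate = total / quantity
= 197.77 / 18
= $10.99 per unit

$10.99 per unit


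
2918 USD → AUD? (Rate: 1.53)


Amount × rate = 2918 × 1.53
= 4464.54 AUD

4464.54 AUD


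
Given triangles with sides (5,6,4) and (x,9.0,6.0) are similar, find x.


Scale factor = 9.0/6 = 1.5
Missing side = 5 × 1.5
= 7.5

7.5


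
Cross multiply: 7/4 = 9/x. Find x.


Cross multiply: 7 × x = 4 × 9
7x = 36
x = 36 / 7
= 5.14

5.14


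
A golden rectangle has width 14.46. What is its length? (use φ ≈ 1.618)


φ = (1 + √5) / 2 ≈ 1.618
Length = width × φ = 14.46 × 1.618 = 23.39628
≈ 23.40

23.40


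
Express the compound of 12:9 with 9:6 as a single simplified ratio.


Compound ratio = (12×9) : (9×6)
= 108:54
GCD = 54
= 2:1

2:1


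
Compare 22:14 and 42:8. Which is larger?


22/14 = 1.5714
42/8 = 5.2500
1.5714 < 5.2500, so 22:14 is less
= 42:8

42:8


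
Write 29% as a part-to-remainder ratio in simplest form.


29% means 29 parts out of 100; remainder = 71
Part : remainder = 29:71
GCD = 1
= 29:71

29:71


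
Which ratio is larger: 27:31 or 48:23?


27/31 = 0.8710
48/23 = 2.0870
0.8710 < 2.0870, so 27:31 is less
= 48:23

48:23


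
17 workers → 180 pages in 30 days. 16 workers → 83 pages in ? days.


Days ∝ work / workers, so d₂ = d₁ × (m₁/m₂) × (w₂/w₁)
Workers factor (inverse): 17/16 = 1.0625
Work factor (direct): 83/180 ≈ 0.4611
d₂ = 30 × 17/16 × 83/180 = (30 × 17 × 83) / (16 × 180) = 42330/2880
≈ 14.70 days

14.70 days


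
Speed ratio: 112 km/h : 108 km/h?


Ratio = 112:108
GCD = 4
Simplified = 28:27
Time ratio (same distance) = 27:28
Speed ratio = 28:27

28:27


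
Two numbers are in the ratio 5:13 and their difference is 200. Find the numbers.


Let A = 5k, B = 13k.
13k - 5k = 200
8k = 200 → k = 200/8 = 25
A = 5×25 = 125, B = 13×25 = 325
= A = 125, B = 325

A = 125, B = 325


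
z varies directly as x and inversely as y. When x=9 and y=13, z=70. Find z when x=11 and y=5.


z = k·x/y
Solve for k using the known point: k = z·y/x = 70×13/9 = 910/9 ≈ 101.1111
Now evaluate at x=11, y=5:
z = k × 11 / 5 = (910 × 11) / (9 × 5) = 10010/45
≈ 222.4444

222.4444


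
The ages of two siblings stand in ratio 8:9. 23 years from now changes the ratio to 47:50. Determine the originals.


Let A = 8k, B = 9k.
(8k + 23) / (9k + 23) = 47/50
Cross-multiply: 50(8k + 23) = 47(9k + 23)
400k + 1150 = 423k + 1081
400k - 423k = 1081 - 1150
-23k = -69
k = -69/-23 = 3
A = 8×3 = 24, B = 9×3 = 27
= A = 24, B = 27

A = 24, B = 27


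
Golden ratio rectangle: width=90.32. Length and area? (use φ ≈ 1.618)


φ = (1 + √5) / 2 ≈ 1.618
Length = width × φ = 90.32 × 1.618 = 146.13776
≈ 146.14
Area = width × length = 90.32 × 146.13776 = 13199.1624832 ≈ 13199.16
= Length: 146.14, Area: 13199.16

Length: 146.14, Area: 13199.16


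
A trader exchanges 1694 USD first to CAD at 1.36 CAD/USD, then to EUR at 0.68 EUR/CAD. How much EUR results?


Step 1: 1694 USD × 1.36 = 2303.84 CAD
Step 2: 2303.84 CAD × 0.68 = 1566.61 EUR
Implied rate USD→EUR = 1.36 × 0.68 = 0.9248
= 1566.61 EUR

1566.61 EUR


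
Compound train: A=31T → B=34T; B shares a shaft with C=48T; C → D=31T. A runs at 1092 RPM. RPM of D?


Stage 1: RPM_B = RPM_A × t_A/t_B = 1092 × 31/34 = 33852/34 ≈ 995.65
B and C share a shaft → RPM_C = RPM_B
Stage 2: RPM_D = RPM_C × t_C/t_D = RPM_A × (t_A×t_C)/(t_B×t_D)
Overall ratio = (31×48)/(34×31) = 1488/1054
RPM_D = 1092 × 1488/1054 = 1624896/1054
≈ 1541.65 RPM

1541.65 RPM


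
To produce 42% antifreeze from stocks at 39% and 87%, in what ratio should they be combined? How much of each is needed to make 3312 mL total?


Let x parts of 39% mix with y parts of 87%.
39x + 87y = 42(x + y)
39x + 87y = 42x + 42y
x(39 - 42) = y(42 - 87)
x/y = (87 - 42)/(42 - 39) = 45/3
Simplify: 15:1
Total parts = 16; one part = 3312/16 = 207.00 mL
39% solution: 15×207.00 = 3105.00 mL
87% solution: 1×207.00 = 207.00 mL
= ratio 15:1; 3105.00 mL and 207.00 mL

ratio 15:1; 3105.00 mL and 207.00 mL


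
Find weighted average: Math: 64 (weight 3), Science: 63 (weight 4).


Numerator = 64×3 + 63×4
= 192 + 252
= 444
Total weight = 7
Weighted avg = 444/7
= 63.43

63.43


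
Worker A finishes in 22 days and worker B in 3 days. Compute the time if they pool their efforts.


Rate of A = 1/22 per day
Rate of B = 1/3 per day
Combined rate = 1/22 + 1/3 = 25/66 ≈ 0.3788 per day
Days = 1 / combined rate = 66/25
= 2.64 days

2.64 days


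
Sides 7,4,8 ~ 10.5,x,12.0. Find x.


Scale factor = 10.5/7 = 1.5
Missing side = 4 × 1.5
= 6.0

6.0


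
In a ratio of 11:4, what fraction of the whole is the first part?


Total parts = 11 + 4 = 15
First part: 11/15 = 11/15
= 11/15

11/15


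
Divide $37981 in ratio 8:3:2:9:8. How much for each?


Total parts = 8 + 3 + 2 + 9 + 8 = 30
Part 1: 37981 × 8/30 = 10128.27
Part 2: 37981 × 3/30 = 3798.10
Part 3: 37981 × 2/30 = 2532.07
Part 4: 37981 × 9/30 = 11394.30
Part 5: 37981 × 8/30 = 10128.27
= Part 1: $10128.27, Part 2: $3798.10, Part 3: $2532.07, Part 4: $11394.30, Part 5: $10128.27

Part 1: $10128.27, Part 2: $3798.10, Part 3: $2532.07, Part 4: $11394.30, Part 5: $10128.27


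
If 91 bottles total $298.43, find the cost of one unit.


Unit rate = total / quantity
= 298.43 / 91
= $3.28 per unit

$3.28 per unit


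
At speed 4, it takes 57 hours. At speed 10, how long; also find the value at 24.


Inverse proportion: x × y = constant
k = 4 × 57 = 228
At x=10: k/10 = 22.80
At x=24: k/24 = 9.50
= 22.80 and 9.50

22.80 and 9.50


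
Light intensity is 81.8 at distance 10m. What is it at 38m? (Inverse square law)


I₁d₁² = I₂d₂²
I₂ = I₁ × (d₁/d₂)²
= 81.8 × (10/38)²
= 81.8 × 100/1444
= 8180/1444
≈ 5.6648

5.6648


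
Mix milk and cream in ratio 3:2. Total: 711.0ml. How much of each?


Total parts = 3 + 2 = 5
milk: 711.0 × 3/5 = 426.6ml
cream: 711.0 × 2/5 = 284.4ml
= 426.6ml and 284.4ml

426.6ml and 284.4ml


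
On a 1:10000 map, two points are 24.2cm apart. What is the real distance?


Real distance = map distance × scale
= 24.2cm × 10000
= 242000 cm = 2420.0 m
= 2.420 km

2.420 km


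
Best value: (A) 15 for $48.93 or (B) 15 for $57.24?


Deal A: $48.93/15 = $3.2620/unit
Deal B: $57.24/15 = $3.8160/unit
A is cheaper per unit
= Deal A

Deal A


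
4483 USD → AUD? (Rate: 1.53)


Amount × rate = 4483 × 1.53
= 6858.99 AUD

6858.99 AUD


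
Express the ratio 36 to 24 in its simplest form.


GCD(36, 24) = 12
36/12 : 24/12
= 3:2

3:2


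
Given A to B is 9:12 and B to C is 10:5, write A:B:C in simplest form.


Match B: multiply A:B by 10 → 90:120
Multiply B:C by 12 → 120:60
Combined: 90:120:60
GCD = 30
= 3:4:2

3:4:2


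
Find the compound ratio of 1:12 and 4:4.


Compound ratio = (1×4) : (12×4)
= 4:48
GCD = 4
= 1:12

1:12


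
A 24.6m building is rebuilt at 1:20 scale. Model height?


Model size = real / scale
= 24.6 / 20
= 1.2300 m

1.2300 m


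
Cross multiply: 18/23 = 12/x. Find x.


Cross multiply: 18 × x = 23 × 12
18x = 276
x = 276 / 18
= 15.33

15.33


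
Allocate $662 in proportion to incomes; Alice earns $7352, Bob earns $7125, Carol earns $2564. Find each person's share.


Total income = 7352 + 7125 + 2564 = $17041
Alice: $662 × 7352/17041 = $285.61
Bob: $662 × 7125/17041 = $276.79
Carol: $662 × 2564/17041 = $99.60
= Alice: $285.61, Bob: $276.79, Carol: $99.60

Alice: $285.61, Bob: $276.79, Carol: $99.60


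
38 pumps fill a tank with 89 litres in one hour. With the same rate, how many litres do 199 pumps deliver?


Direct proportion: y/x = constant
k = 89/38 ≈ 2.3421
y₂ = k × 199 = 89 × 199 / 38 = 17711/38
≈ 466.08

466.08


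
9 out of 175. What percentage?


Percentage = (part / whole) × 100
= (9 / 175) × 100
≈ 5.14%

5.14%


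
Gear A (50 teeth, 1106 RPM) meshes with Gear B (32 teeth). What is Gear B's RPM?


Gear ratio = 50:32 = 25:16
RPM_B = RPM_A × (teeth_A / teeth_B)
= 1106 × (50/32)
= 1728.1 RPM

1728.1 RPM


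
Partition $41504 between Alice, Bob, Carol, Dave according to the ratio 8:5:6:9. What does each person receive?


Total parts = 8 + 5 + 6 + 9 = 28
Alice: 41504 × 8/28 = 11858.29
Bob: 41504 × 5/28 = 7411.43
Carol: 41504 × 6/28 = 8893.71
Dave: 41504 × 9/28 = 13340.57
= Alice: $11858.29, Bob: $7411.43, Carol: $8893.71, Dave: $13340.57

Alice: $11858.29, Bob: $7411.43, Carol: $8893.71, Dave: $13340.57


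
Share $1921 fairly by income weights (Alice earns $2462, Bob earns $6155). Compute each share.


Total income = 2462 + 6155 = $8617
Alice: $1921 × 2462/8617 = $548.86
Bob: $1921 × 6155/8617 = $1372.14
= Alice: $548.86, Bob: $1372.14

Alice: $548.86, Bob: $1372.14


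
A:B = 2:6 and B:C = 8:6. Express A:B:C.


Match B: multiply A:B by 8 → 16:48
Multiply B:C by 6 → 48:36
Combined: 16:48:36
GCD = 4
= 4:12:9

4:12:9


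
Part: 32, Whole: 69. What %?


Percentage = (part / whole) × 100
= (32 / 69) × 100
≈ 46.38%

46.38%


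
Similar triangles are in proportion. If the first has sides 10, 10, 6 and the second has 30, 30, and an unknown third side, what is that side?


Scale factor = 30/10 = 3
Missing side = 6 × 3
= 18.0

18.0


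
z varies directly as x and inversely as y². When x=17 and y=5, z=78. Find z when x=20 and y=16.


z = k·x/y²
Solve for k using the known point: k = z·y²/x = 78×25/17 = 1950/17 ≈ 114.7059
Now evaluate at x=20, y=16:
z = k × 20 / 256 = (1950 × 20) / (17 × 256) = 39000/4352
≈ 8.9614

8.9614


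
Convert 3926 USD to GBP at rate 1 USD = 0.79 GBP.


Amount × rate = 3926 × 0.79
= 3101.54 GBP

3101.54 GBP


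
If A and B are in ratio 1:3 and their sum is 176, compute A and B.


Let A = 1k, B = 3k.
1k + 3k = 176
4k = 176 → k = 176/4 = 44
A = 1×44 = 44, B = 3×44 = 132
= A = 44, B = 132

A = 44, B = 132


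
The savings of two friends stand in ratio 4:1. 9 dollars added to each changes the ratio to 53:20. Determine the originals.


Let A = 4k, B = 1k.
(4k + 9) / (1k + 9) = 53/20
Cross-multiply: 20(4k + 9) = 53(1k + 9)
80k + 180 = 53k + 477
80k - 53k = 477 - 180
27k = 297
k = 297/27 = 11
A = 4×11 = 44, B = 1×11 = 11
= A = 44, B = 11

A = 44, B = 11


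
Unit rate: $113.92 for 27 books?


Unit rate = total / quantity
= 113.92 / 27
= $4.22 per unit

$4.22 per unit


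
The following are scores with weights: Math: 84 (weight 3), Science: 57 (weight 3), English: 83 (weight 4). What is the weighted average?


Numerator = 84×3 + 57×3 + 83×4
= 252 + 171 + 332
= 755
Total weight = 10
Weighted avg = 755/10
= 75.50

75.50


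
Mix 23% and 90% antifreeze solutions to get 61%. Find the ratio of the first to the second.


Let x parts of 23% mix with y parts of 90%.
23x + 90y = 61(x + y)
23x + 90y = 61x + 61y
x(23 - 61) = y(61 - 90)
x/y = (90 - 61)/(61 - 23) = 29/38
Simplify: 29:38
= 29:38

29:38


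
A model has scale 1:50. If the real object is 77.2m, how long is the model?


Model size = real / scale
= 77.2 / 50
= 1.5440 m

1.5440 m


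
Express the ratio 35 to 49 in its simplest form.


GCD(35, 49) = 7
35/7 : 49/7
= 5:7

5:7


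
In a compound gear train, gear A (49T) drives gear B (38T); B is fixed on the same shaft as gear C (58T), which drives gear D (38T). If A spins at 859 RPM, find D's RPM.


Stage 1: RPM_B = RPM_A × t_A/t_B = 859 × 49/38 = 42091/38 ≈ 1107.66
B and C share a shaft → RPM_C = RPM_B
Stage 2: RPM_D = RPM_C × t_C/t_D = RPM_A × (t_A×t_C)/(t_B×t_D)
Overall ratio = (49×58)/(38×38) = 2842/1444
RPM_D = 859 × 2842/1444 = 2441278/1444
≈ 1690.64 RPM

1690.64 RPM


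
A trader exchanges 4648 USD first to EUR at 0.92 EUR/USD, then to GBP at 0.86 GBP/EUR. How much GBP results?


Step 1: 4648 USD × 0.92 = 4276.16 EUR
Step 2: 4276.16 EUR × 0.86 = 3677.50 GBP
Implied rate USD→GBP = 0.92 × 0.86 = 0.7912
= 3677.50 GBP

3677.50 GBP
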